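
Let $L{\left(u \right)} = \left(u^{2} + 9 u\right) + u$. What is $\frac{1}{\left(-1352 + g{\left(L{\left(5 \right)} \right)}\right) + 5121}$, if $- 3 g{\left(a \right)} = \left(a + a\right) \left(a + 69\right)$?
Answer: $- \frac{1}{3431} \approx -0.00029146$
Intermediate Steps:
$L{\left(u \right)} = u^{2} + 10 u$
$g{\left(a \right)} = - \frac{2 a \left(69 + a\right)}{3}$ ($g{\left(a \right)} = - \frac{\left(a + a\right) \left(a + 69\right)}{3} = - \frac{2 a \left(69 + a\right)}{3}$)
$\frac{1}{\left(-1352 + g{\left(L{\left(5 \right)} \right)}\right) + 5121} = \frac{1}{\left(-1352 - \frac{2 \cdot 5 \left(10 + 5\right) \left(69 + 5 \left(10 + 5\right)\right)}{3}\right) + 5121} = \frac{1}{\left(-1352 - \frac{2 \cdot 5 \cdot 15 \left(69 + 5 \cdot 15\right)}{3}\right) + 5121} = \frac{1}{\left(-1352 - 50 \left(69 + 75\right)\right) + 5121} = \frac{1}{\left(-1352 - 50 \cdot 144\right) + 5121} = \frac{1}{\left(-1352 - 7200\right) + 5121} = \frac{1}{-8552 + 5121} = \frac{1}{-3431} = - \frac{1}{3431}$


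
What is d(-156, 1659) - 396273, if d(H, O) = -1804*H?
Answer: -114849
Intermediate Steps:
d(-156, 1659) - 396273 = -1804*(-156) - 396273 = 281424 - 396273 = -114849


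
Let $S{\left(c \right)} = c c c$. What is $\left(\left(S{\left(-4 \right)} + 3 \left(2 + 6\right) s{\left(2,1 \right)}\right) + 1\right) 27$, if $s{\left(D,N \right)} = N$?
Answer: $-1053$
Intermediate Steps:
$S{\left(c \right)} = c^{3}$ ($S{\left(c \right)} = c^{2} c = c^{3}$)
$\left(\left(S{\left(-4 \right)} + 3 \left(2 + 6\right) s{\left(2,1 \right)}\right) + 1\right) 27 = \left(\left(\left(-4\right)^{3} + 3 \left(2 + 6\right) 1\right) + 1\right) 27 = \left(\left(-64 + 3 \cdot 8 \cdot 1\right) + 1\right) 27 = \left(\left(-64 + 24 \cdot 1\right) + 1\right) 27 = \left(\left(-64 + 24\right) + 1\right) 27 = \left(-40 + 1\right) 27 = \left(-39\right) 27 = -1053$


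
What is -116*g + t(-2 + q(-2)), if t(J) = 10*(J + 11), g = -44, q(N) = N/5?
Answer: 5190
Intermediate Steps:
q(N) = N/5 (q(N) = N*(⅕) = N/5)
t(J) = 110 + 10*J (t(J) = 10*(11 + J) = 110 + 10*J)
-116*g + t(-2 + q(-2)) = -116*(-44) + (110 + 10*(-2 + (⅕)*(-2))) = 5104 + (110 + 10*(-2 - ⅖)) = 5104 + (110 + 10*(-12/5)) = 5104 + (110 - 24) = 5104 + 86 = 5190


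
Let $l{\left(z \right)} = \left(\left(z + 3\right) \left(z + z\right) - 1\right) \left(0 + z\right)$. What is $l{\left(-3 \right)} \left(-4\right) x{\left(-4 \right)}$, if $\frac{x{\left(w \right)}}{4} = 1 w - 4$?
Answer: $384$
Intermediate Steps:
$x{\left(w \right)} = -16 + 4 w$ ($x{\left(w \right)} = 4 \left(1 w - 4\right) = 4 \left(w - 4\right) = 4 \left(-4 + w\right) = -16 + 4 w$)
$l{\left(z \right)} = z \left(-1 + 2 z \left(3 + z\right)\right)$ ($l{\left(z \right)} = \left(\left(3 + z\right) 2 z - 1\right) z = \left(2 z \left(3 + z\right) - 1\right) z = \left(-1 + 2 z \left(3 + z\right)\right) z = z \left(-1 + 2 z \left(3 + z\right)\right)$)
$l{\left(-3 \right)} \left(-4\right) x{\left(-4 \right)} = - 3 \left(-1 + 2 \left(-3\right)^{2} + 6 \left(-3\right)\right) \left(-4\right) \left(-16 + 4 \left(-4\right)\right) = - 3 \left(-1 + 2 \cdot 9 - 18\right) \left(-4\right) \left(-16 - 16\right) = - 3 \left(-1 + 18 - 18\right) \left(-4\right) \left(-32\right) = \left(-3\right) \left(-1\right) \left(-4\right) \left(-32\right) = 3 \left(-4\right) \left(-32\right) = \left(-12\right) \left(-32\right) = 384$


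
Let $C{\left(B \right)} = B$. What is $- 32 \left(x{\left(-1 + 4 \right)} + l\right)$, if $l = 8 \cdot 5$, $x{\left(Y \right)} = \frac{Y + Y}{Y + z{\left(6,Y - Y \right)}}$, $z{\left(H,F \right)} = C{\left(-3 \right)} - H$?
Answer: $-1248$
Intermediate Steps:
$z{\left(H,F \right)} = -3 - H$
$x{\left(Y \right)} = \frac{2 Y}{-9 + Y}$ ($x{\left(Y \right)} = \frac{Y + Y}{Y - 9} = \frac{2 Y}{Y - 9} = \frac{2 Y}{-9 + Y}$)
$l = 40$
$- 32 \left(x{\left(-1 + 4 \right)} + l\right) = - 32 \left(\frac{2 \left(-1 + 4\right)}{-9 + \left(-1 + 4\right)} + 40\right) = - 32 \left(2 \cdot 3 \frac{1}{-9 + 3} + 40\right) = - 32 \left(2 \cdot 3 \frac{1}{-6} + 40\right) = - 32 \left(2 \cdot 3 \left(- \frac{1}{6}\right) + 40\right) = - 32 \left(-1 + 40\right) = \left(-32\right) 39 = -1248$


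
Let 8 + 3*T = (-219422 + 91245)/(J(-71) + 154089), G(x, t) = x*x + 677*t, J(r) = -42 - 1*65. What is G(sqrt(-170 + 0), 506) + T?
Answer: 158165254799/461946 ≈ 3.4239e+5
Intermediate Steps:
J(r) = -107 (J(r) = -42 - 65 = -107)
G(x, t) = x**2 + 677*t
T = -1360033/461946 (T = -8/3 + ((-219422 + 91245)/(-107 + 154089))/3 = -8/3 + (-128177/153982)/3 = -8/3 + (-128177*1/153982)/3 = -8/3 + (1/3)*(-128177/153982) = -8/3 - 128177/461946 = -1360033/461946 ≈ -2.9441)
G(sqrt(-170 + 0), 506) + T = ((sqrt(-170 + 0))**2 + 677*506) - 1360033/461946 = ((sqrt(-170))**2 + 342562) - 1360033/461946 = ((I*sqrt(170))**2 + 342562) - 1360033/461946 = (-170 + 342562) - 1360033/461946 = 342392 - 1360033/461946 = 158165254799/461946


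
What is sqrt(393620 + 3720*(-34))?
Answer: 38*sqrt(185) ≈ 516.86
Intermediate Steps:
sqrt(393620 + 3720*(-34)) = sqrt(393620 - 126480) = sqrt(267140) = 38*sqrt(185)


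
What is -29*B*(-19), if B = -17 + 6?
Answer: -6061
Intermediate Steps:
B = -11
-29*B*(-19) = -29*(-11)*(-19) = 319*(-19) = -6061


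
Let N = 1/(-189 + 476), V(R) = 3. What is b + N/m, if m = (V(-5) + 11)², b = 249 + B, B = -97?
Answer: 8550305/56252 ≈ 152.00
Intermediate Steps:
b = 152 (b = 249 - 97 = 152)
m = 196 (m = (3 + 11)² = 14² = 196)
N = 1/287 ≈ 0.0034843
b + N/m = 152 + (1/287)/196 = 152 + (1/196)*(1/287) = 152 + 1/56252 = 8550305/56252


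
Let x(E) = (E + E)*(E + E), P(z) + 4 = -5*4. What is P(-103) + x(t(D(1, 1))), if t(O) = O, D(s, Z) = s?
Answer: -20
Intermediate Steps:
P(z) = -24 (P(z) = -4 - 5*4 = -4 - 20 = -24)
x(E) = 4*E² (x(E) = (2*E)*(2*E) = 4*E²)
P(-103) + x(t(D(1, 1))) = -24 + 4*1² = -24 + 4*1 = -24 + 4 = -20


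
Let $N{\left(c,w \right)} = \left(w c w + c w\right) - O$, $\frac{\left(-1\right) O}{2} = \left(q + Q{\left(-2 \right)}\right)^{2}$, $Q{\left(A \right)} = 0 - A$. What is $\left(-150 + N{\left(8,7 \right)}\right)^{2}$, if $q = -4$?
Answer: $93636$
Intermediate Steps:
$Q{\left(A \right)} = - A$
$O = -8$ ($O = - 2 \left(-4 - -2\right)^{2} = - 2 \left(-4 + 2\right)^{2} = - 2 \left(-2\right)^{2} = \left(-2\right) 4 = -8$)
$N{\left(c,w \right)} = 8 + c w + c w^{2}$ ($N{\left(c,w \right)} = \left(w c w + c w\right) - -8 = \left(c w w + c w\right) + 8 = \left(c w^{2} + c w\right) + 8 = \left(c w + c w^{2}\right) + 8 = 8 + c w + c w^{2}$)
$\left(-150 + N{\left(8,7 \right)}\right)^{2} = \left(-150 + \left(8 + 8 \cdot 7 + 8 \cdot 7^{2}\right)\right)^{2} = \left(-150 + \left(8 + 56 + 8 \cdot 49\right)\right)^{2} = \left(-150 + \left(8 + 56 + 392\right)\right)^{2} = \left(-150 + 456\right)^{2} = 306^{2} = 93636$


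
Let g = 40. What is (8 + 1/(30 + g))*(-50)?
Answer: -2805/7 ≈ -400.71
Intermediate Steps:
(8 + 1/(30 + g))*(-50) = (8 + 1/(30 + 40))*(-50) = (8 + 1/70)*(-50) = (561/70)*(-50) = -2805/7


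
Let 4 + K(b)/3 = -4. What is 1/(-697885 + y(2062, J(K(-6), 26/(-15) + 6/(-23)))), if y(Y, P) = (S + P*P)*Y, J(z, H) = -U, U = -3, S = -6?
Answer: -1/691699 ≈ -1.4457e-6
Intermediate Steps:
K(b) = -24 (K(b) = -12 + 3*(-4) = -12 - 12 = -24)
J(z, H) = 3 (J(z, H) = -1*(-3) = 3)
y(Y, P) = Y*(-6 + P²) (y(Y, P) = (-6 + P*P)*Y = (-6 + P²)*Y = Y*(-6 + P²))
1/(-697885 + y(2062, J(K(-6), 26/(-15) + 6/(-23)))) = 1/(-697885 + 2062*(-6 + 3²)) = 1/(-697885 + 2062*(-6 + 9)) = 1/(-697885 + 2062*3) = 1/(-697885 + 6186) = 1/(-691699) = -1/691699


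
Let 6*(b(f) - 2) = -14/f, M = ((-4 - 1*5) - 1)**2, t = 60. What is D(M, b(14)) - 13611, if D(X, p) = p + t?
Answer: -81295/6 ≈ -13549.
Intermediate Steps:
M = 100 (M = ((-4 - 5) - 1)**2 = (-9 - 1)**2 = (-10)**2 = 100)
b(f) = 2 - 7/(3*f) (b(f) = 2 + (-14/f)/6 = 2 - 7/(3*f))
D(X, p) = 60 + p (D(X, p) = p + 60 = 60 + p)
D(M, b(14)) - 13611 = (60 + (2 - 7/3/14)) - 13611 = (60 + (2 - 7/3*1/14)) - 13611 = (60 + (2 - 1/6)) - 13611 = (60 + 11/6) - 13611 = 371/6 - 13611 = -81295/6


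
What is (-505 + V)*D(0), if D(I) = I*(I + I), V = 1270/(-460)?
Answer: 0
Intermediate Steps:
V = -127/46 (V = 1270*(-1/460) = -127/46 ≈ -2.7609)
D(I) = 2*I² (D(I) = I*(2*I) = 2*I²)
(-505 + V)*D(0) = (-505 - 127/46)*(2*0²) = -23357*0/23 = -23357/46*0 = 0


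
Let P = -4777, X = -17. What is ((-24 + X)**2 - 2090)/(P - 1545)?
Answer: 409/6322 ≈ 0.064695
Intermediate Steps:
((-24 + X)**2 - 2090)/(P - 1545) = ((-24 - 17)**2 - 2090)/(-4777 - 1545) = ((-41)**2 - 2090)/(-6322) = (1681 - 2090)*(-1/6322) = -409*(-1/6322) = 409/6322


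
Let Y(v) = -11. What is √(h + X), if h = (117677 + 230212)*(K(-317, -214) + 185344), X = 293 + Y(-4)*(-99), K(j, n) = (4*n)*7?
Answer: √62394589310 ≈ 2.4979e+5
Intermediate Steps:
K(j, n) = 28*n
X = 1382 (X = 293 - 11*(-99) = 293 + 1089 = 1382)
h = 62394587928 (h = (117677 + 230212)*(28*(-214) + 185344) = 347889*(-5992 + 185344) = 347889*179352 = 62394587928)
√(h + X) = √(62394587928 + 1382) = √62394589310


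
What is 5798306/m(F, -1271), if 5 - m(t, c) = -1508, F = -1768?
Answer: 5798306/1513 ≈ 3832.3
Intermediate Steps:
m(t, c) = 1513 (m(t, c) = 5 - 1*(-1508) = 5 + 1508 = 1513)
5798306/m(F, -1271) = 5798306/1513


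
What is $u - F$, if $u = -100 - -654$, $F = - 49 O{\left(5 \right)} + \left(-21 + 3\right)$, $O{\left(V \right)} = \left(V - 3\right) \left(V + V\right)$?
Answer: $1552$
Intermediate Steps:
$O{\left(V \right)} = 2 V \left(-3 + V\right)$ ($O{\left(V \right)} = \left(-3 + V\right) 2 V = 2 V \left(-3 + V\right)$)
$F = -998$ ($F = - 49 \cdot 2 \cdot 5 \left(-3 + 5\right) + \left(-21 + 3\right) = - 49 \cdot 2 \cdot 5 \cdot 2 - 18 = \left(-49\right) 20 - 18 = -980 - 18 = -998$)
$u = 554$ ($u = -100 + 654 = 554$)
$u - F = 554 - -998 = 554 + 998 = 1552$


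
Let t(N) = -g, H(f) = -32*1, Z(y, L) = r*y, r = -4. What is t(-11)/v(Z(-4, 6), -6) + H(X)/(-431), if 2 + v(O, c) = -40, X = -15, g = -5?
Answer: -811/18102 ≈ -0.044802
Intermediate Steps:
Z(y, L) = -4*y
H(f) = -32
t(N) = 5 (t(N) = -1*(-5) = 5)
v(O, c) = -42 (v(O, c) = -2 - 40 = -42)
t(-11)/v(Z(-4, 6), -6) + H(X)/(-431) = 5/(-42) - 32/(-431) = 5*(-1/42) - 32*(-1/431) = -5/42 + 32/431 = -811/18102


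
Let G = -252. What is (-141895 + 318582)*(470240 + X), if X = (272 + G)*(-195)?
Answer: 82396215580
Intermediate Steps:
X = -3900 (X = (272 - 252)*(-195) = 20*(-195) = -3900)
(-141895 + 318582)*(470240 + X) = (-141895 + 318582)*(470240 - 3900) = 176687*466340 = 82396215580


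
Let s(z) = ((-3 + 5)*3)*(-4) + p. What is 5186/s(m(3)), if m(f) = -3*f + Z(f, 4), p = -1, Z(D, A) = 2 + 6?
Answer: -5186/25 ≈ -207.44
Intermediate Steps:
Z(D, A) = 8
m(f) = 8 - 3*f (m(f) = -3*f + 8 = 8 - 3*f)
s(z) = -25 (s(z) = ((-3 + 5)*3)*(-4) - 1 = (2*3)*(-4) - 1 = 6*(-4) - 1 = -24 - 1 = -25)
5186/s(m(3)) = 5186/(-25) = 5186*(-1/25) = -5186/25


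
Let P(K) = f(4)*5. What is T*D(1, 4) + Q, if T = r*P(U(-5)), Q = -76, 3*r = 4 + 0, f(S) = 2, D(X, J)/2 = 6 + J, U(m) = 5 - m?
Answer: 572/3 ≈ 190.67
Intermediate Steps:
D(X, J) = 12 + 2*J (D(X, J) = 2*(6 + J) = 12 + 2*J)
P(K) = 10 (P(K) = 2*5 = 10)
r = 4/3 (r = (4 + 0)/3 = (1/3)*4 = 4/3 ≈ 1.3333)
T = 40/3 (T = (4/3)*10 = 40/3 ≈ 13.333)
T*D(1, 4) + Q = 40*(12 + 2*4)/3 - 76 = 40*(12 + 8)/3 - 76 = (40/3)*20 - 76 = 800/3 - 76 = 572/3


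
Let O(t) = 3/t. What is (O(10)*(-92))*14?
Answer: -1932/5 ≈ -386.40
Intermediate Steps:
(O(10)*(-92))*14 = ((3/10)*(-92))*14 = -138/5*14 = -1932/5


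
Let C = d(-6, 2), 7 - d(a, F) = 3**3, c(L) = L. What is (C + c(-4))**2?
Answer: 576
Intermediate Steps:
d(a, F) = -20 (d(a, F) = 7 - 1*3**3 = 7 - 1*27 = 7 - 27 = -20)
C = -20
(C + c(-4))**2 = (-20 - 4)**2 = (-24)**2 = 576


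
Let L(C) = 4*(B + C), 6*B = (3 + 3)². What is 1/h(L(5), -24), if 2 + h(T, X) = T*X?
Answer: -1/1058 ≈ -0.00094518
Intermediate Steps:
B = 6 (B = (3 + 3)²/6 = (⅙)*6² = (⅙)*36 = 6)
L(C) = 24 + 4*C (L(C) = 4*(6 + C) = 24 + 4*C)
h(T, X) = -2 + T*X
1/h(L(5), -24) = 1/(-2 + (24 + 4*5)*(-24)) = 1/(-2 + (24 + 20)*(-24)) = 1/(-2 + 44*(-24)) = 1/(-2 - 1056) = 1/(-1058) = -1/1058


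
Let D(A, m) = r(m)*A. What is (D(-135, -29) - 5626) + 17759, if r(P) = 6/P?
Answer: 352667/29 ≈ 12161.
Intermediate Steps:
D(A, m) = 6*A/m (D(A, m) = (6/m)*A = 6*A/m)
(D(-135, -29) - 5626) + 17759 = (6*(-135)/(-29) - 5626) + 17759 = (6*(-135)*(-1/29) - 5626) + 17759 = (810/29 - 5626) + 17759 = -162344/29 + 17759 = 352667/29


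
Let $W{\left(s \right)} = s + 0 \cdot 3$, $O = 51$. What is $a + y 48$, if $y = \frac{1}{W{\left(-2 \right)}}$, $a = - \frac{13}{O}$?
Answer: $- \frac{1237}{51} \approx -24.255$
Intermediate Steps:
$a = - \frac{13}{51} \approx -0.2549$
$W{\left(s \right)} = s$ ($W{\left(s \right)} = s + 0 = s$)
$y = - \frac{1}{2}$ ($y = \frac{1}{-2} = - \frac{1}{2} \approx -0.5$)
$a + y 48 = - \frac{13}{51} - 24 = - \frac{1237}{51}$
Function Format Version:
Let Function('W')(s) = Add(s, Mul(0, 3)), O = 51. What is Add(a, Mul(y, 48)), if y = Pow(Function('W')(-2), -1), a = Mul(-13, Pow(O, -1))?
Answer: Rational(-1237, 51) ≈ -24.255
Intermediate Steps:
a = Rational(-13, 51) (a = Mul(-13, Pow(51, -1)) = Mul(-13, Rational(1, 51)) = Rational(-13, 51) ≈ -0.25490)
Function('W')(s) = s (Function('W')(s) = Add(s, 0) = s)
y = Rational(-1, 2) (y = Pow(-2, -1) = Rational(-1, 2) ≈ -0.50000)
Add(a, Mul(y, 48)) = Add(Rational(-13, 51), Mul(Rational(-1, 2), 48)) = Add(Rational(-13, 51), -24) = Rational(-1237, 51)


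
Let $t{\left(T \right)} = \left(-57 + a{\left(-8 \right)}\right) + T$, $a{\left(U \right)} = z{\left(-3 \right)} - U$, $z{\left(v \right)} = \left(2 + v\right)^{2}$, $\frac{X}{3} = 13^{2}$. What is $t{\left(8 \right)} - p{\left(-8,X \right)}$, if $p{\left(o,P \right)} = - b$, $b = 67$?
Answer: $27$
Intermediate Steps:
$X = 507$ ($X = 3 \cdot 13^{2} = 3 \cdot 169 = 507$)
$a{\left(U \right)} = 1 - U$ ($a{\left(U \right)} = \left(2 - 3\right)^{2} - U = \left(-1\right)^{2} - U = 1 - U$)
$p{\left(o,P \right)} = -67$ ($p{\left(o,P \right)} = \left(-1\right) 67 = -67$)
$t{\left(T \right)} = -48 + T$ ($t{\left(T \right)} = \left(-57 + \left(1 - -8\right)\right) + T = \left(-57 + \left(1 + 8\right)\right) + T = \left(-57 + 9\right) + T = -48 + T$)
$t{\left(8 \right)} - p{\left(-8,X \right)} = \left(-48 + 8\right) - -67 = -40 + 67 = 27$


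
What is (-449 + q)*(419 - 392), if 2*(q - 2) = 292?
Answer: -8127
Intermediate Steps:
q = 148 (q = 2 + (1/2)*292 = 2 + 146 = 148)
(-449 + q)*(419 - 392) = (-449 + 148)*(419 - 392) = -301*27 = -8127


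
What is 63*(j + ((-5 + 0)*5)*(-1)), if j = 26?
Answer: 3213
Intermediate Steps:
63*(j + ((-5 + 0)*5)*(-1)) = 63*(26 + ((-5 + 0)*5)*(-1)) = 63*(26 - 5*5*(-1)) = 63*(26 - 25*(-1)) = 63*(26 + 25) = 63*51 = 3213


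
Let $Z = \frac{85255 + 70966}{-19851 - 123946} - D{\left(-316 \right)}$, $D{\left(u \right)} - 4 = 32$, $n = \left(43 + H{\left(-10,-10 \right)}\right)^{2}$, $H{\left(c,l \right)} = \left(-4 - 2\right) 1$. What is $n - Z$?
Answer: $\frac{202191006}{143797} \approx 1406.1$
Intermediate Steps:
$H{\left(c,l \right)} = -6$ ($H{\left(c,l \right)} = \left(-6\right) 1 = -6$)
$n = 1369$ ($n = \left(43 - 6\right)^{2} = 37^{2} = 1369$)
$D{\left(u \right)} = 36$ ($D{\left(u \right)} = 4 + 32 = 36$)
$Z = - \frac{5332913}{143797}$ ($Z = \frac{85255 + 70966}{-19851 - 123946} - 36 = \frac{156221}{-143797} - 36 = 156221 \left(- \frac{1}{143797}\right) - 36 = - \frac{156221}{143797} - 36 = - \frac{5332913}{143797} \approx -37.086$)
$n - Z = 1369 - - \frac{5332913}{143797} = 1369 + \frac{5332913}{143797} = \frac{202191006}{143797}$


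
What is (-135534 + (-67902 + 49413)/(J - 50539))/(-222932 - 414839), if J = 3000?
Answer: 6443132337/30318995569 ≈ 0.21251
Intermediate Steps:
(-135534 + (-67902 + 49413)/(J - 50539))/(-222932 - 414839) = (-135534 + (-67902 + 49413)/(3000 - 50539))/(-222932 - 414839) = (-135534 - 18489/(-47539))/(-637771) = (-135534 - 18489*(-1/47539))*(-1/637771) = (-135534 + 18489/47539)*(-1/637771) = -6443132337/47539*(-1/637771) = 6443132337/30318995569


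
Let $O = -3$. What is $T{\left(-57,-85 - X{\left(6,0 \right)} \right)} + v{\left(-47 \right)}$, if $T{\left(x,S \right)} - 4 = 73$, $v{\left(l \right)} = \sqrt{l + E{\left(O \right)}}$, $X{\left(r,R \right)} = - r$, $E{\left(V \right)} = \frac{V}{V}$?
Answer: $77 + i \sqrt{46} \approx 77.0 + 6.7823 i$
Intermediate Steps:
$E{\left(V \right)} = 1$
$v{\left(l \right)} = \sqrt{1 + l}$ ($v{\left(l \right)} = \sqrt{l + 1} = \sqrt{1 + l}$)
$T{\left(x,S \right)} = 77$ ($T{\left(x,S \right)} = 4 + 73 = 77$)
$T{\left(-57,-85 - X{\left(6,0 \right)} \right)} + v{\left(-47 \right)} = 77 + \sqrt{1 - 47} = 77 + \sqrt{-46} = 77 + i \sqrt{46}$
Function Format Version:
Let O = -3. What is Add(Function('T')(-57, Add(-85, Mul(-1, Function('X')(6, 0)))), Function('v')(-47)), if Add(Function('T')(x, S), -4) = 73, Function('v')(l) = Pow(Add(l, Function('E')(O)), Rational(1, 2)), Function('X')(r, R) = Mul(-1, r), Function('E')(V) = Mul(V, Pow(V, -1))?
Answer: Add(77, Mul(I, Pow(46, Rational(1, 2)))) ≈ Add(77.000, Mul(6.7823, I))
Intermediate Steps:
Function('E')(V) = 1
Function('v')(l) = Pow(Add(1, l), Rational(1, 2)) (Function('v')(l) = Pow(Add(l, 1), Rational(1, 2)) = Pow(Add(1, l), Rational(1, 2)))
Function('T')(x, S) = 77 (Function('T')(x, S) = Add(4, 73) = 77)
Add(Function('T')(-57, Add(-85, Mul(-1, Function('X')(6, 0)))), Function('v')(-47)) = Add(77, Pow(Add(1, -47), Rational(1, 2))) = Add(77, Pow(-46, Rational(1, 2))) = Add(77, Mul(I, Pow(46, Rational(1, 2))))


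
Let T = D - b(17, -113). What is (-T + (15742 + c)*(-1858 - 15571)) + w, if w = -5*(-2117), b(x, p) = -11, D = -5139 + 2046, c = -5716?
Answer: -174729487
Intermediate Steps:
D = -3093
T = -3082 (T = -3093 - 1*(-11) = -3093 + 11 = -3082)
w = 10585
(-T + (15742 + c)*(-1858 - 15571)) + w = (-1*(-3082) + (15742 - 5716)*(-1858 - 15571)) + 10585 = (3082 + 10026*(-17429)) + 10585 = (3082 - 174743154) + 10585 = -174740072 + 10585 = -174729487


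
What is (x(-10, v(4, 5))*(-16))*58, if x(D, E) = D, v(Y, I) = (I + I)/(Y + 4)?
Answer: 9280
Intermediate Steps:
v(Y, I) = 2*I/(4 + Y) (v(Y, I) = (2*I)/(4 + Y) = 2*I/(4 + Y))
(x(-10, v(4, 5))*(-16))*58 = -10*(-16)*58 = 160*58 = 9280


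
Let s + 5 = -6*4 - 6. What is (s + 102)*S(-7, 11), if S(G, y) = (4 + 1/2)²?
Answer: 5427/4 ≈ 1356.8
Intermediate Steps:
S(G, y) = 81/4 (S(G, y) = (4 + 1*(½))² = (4 + ½)² = (9/2)² = 81/4)
s = -35 (s = -5 + (-6*4 - 6) = -5 + (-24 - 6) = -5 - 30 = -35)
(s + 102)*S(-7, 11) = (-35 + 102)*(81/4) = 67*(81/4) = 5427/4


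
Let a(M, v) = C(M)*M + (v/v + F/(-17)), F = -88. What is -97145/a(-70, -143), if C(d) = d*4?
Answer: -330293/66661 ≈ -4.9548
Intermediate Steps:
C(d) = 4*d
a(M, v) = 105/17 + 4*M**2 (a(M, v) = (4*M)*M + (v/v - 88/(-17)) = 4*M**2 + (1 - 88*(-1/17)) = 4*M**2 + (1 + 88/17) = 4*M**2 + 105/17 = 105/17 + 4*M**2)
-97145/a(-70, -143) = -97145/(105/17 + 4*(-70)**2) = -97145/(105/17 + 4*4900) = -97145/(105/17 + 19600) = -97145/333305/17 = -97145*17/333305 = -330293/66661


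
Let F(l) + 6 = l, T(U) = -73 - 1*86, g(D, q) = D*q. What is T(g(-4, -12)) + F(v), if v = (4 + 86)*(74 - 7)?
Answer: 5865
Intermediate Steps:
T(U) = -159 (T(U) = -73 - 86 = -159)
v = 6030 (v = 90*67 = 6030)
F(l) = -6 + l
T(g(-4, -12)) + F(v) = -159 + (-6 + 6030) = -159 + 6024 = 5865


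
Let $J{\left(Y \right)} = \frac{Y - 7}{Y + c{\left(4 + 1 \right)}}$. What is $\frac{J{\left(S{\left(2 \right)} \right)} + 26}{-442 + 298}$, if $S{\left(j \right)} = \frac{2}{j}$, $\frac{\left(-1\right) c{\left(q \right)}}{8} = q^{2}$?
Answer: $- \frac{1295}{7164} \approx -0.18076$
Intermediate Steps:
$c{\left(q \right)} = - 8 q^{2}$
$J{\left(Y \right)} = \frac{-7 + Y}{-200 + Y}$ ($J{\left(Y \right)} = \frac{Y - 7}{Y - 8 \left(4 + 1\right)^{2}} = \frac{-7 + Y}{Y - 8 \cdot 5^{2}} = \frac{-7 + Y}{Y - 200} = \frac{-7 + Y}{-200 + Y}$)
$\frac{J{\left(S{\left(2 \right)} \right)} + 26}{-442 + 298} = \frac{\frac{-7 + \frac{2}{2}}{-200 + \frac{2}{2}} + 26}{-442 + 298} = \frac{\frac{-7 + 2 \cdot \frac{1}{2}}{-200 + 2 \cdot \frac{1}{2}} + 26}{-144} = \left(\frac{-7 + 1}{-200 + 1} + 26\right) \left(- \frac{1}{144}\right) = \left(\frac{1}{-199} \left(-6\right) + 26\right) \left(- \frac{1}{144}\right) = \left(\left(- \frac{1}{199}\right) \left(-6\right) + 26\right) \left(- \frac{1}{144}\right) = \left(\frac{6}{199} + 26\right) \left(- \frac{1}{144}\right) = \frac{5180}{199} \left(- \frac{1}{144}\right) = - \frac{1295}{7164}$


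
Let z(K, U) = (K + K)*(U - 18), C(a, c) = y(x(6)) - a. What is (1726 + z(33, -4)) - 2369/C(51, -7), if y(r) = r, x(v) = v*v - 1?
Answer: 6753/16 ≈ 422.06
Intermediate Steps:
x(v) = -1 + v² (x(v) = v² - 1 = -1 + v²)
C(a, c) = 35 - a (C(a, c) = (-1 + 6²) - a = (-1 + 36) - a = 35 - a)
z(K, U) = 2*K*(-18 + U) (z(K, U) = (2*K)*(-18 + U) = 2*K*(-18 + U))
(1726 + z(33, -4)) - 2369/C(51, -7) = (1726 + 2*33*(-18 - 4)) - 2369/(35 - 1*51) = (1726 + 2*33*(-22)) - 2369/(35 - 51) = (1726 - 1452) - 2369/(-16) = 274 - 2369*(-1/16) = 274 + 2369/16 = 6753/16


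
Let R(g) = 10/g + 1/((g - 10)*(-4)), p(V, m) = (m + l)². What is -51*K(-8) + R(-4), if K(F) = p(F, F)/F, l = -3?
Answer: 21529/28 ≈ 768.89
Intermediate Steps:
p(V, m) = (-3 + m)² (p(V, m) = (m - 3)² = (-3 + m)²)
K(F) = (-3 + F)²/F
R(g) = 10/g - 1/(4*(-10 + g)) (R(g) = 10/g - ¼/(-10 + g) = 10/g - 1/(4*(-10 + g)))
-51*K(-8) + R(-4) = -51*(-3 - 8)²/(-8) + (¼)*(-400 + 39*(-4))/(-4*(-10 - 4)) = -(-51)*(-11)²/8 + (¼)*(-¼)*(-400 - 156)/(-14) = -(-51)*121/8 + (¼)*(-¼)*(-1/14)*(-556) = -51*(-121/8) - 139/56 = 6171/8 - 139/56 = 21529/28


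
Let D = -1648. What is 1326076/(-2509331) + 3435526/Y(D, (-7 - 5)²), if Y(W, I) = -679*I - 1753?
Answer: -8752854911310/249751205099 ≈ -35.046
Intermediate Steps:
Y(W, I) = -1753 - 679*I
1326076/(-2509331) + 3435526/Y(D, (-7 - 5)²) = 1326076/(-2509331) + 3435526/(-1753 - 679*(-7 - 5)²) = 1326076*(-1/2509331) + 3435526/(-1753 - 679*(-12)²) = -1326076/2509331 + 3435526/(-1753 - 679*144) = -1326076/2509331 + 3435526/(-1753 - 97776) = -1326076/2509331 + 3435526/(-99529) = -1326076/2509331 + 3435526*(-1/99529) = -1326076/2509331 - 3435526/99529 = -8752854911310/249751205099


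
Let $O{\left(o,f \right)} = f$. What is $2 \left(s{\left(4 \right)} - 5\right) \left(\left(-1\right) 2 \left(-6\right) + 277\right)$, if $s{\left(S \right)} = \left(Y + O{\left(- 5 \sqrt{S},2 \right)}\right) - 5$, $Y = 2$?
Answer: $-3468$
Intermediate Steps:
$s{\left(S \right)} = -1$ ($s{\left(S \right)} = \left(2 + 2\right) - 5 = 4 - 5 = -1$)
$2 \left(s{\left(4 \right)} - 5\right) \left(\left(-1\right) 2 \left(-6\right) + 277\right) = 2 \left(-1 - 5\right) \left(\left(-1\right) 2 \left(-6\right) + 277\right) = 2 \left(-6\right) \left(\left(-2\right) \left(-6\right) + 277\right) = - 12 \left(12 + 277\right) = \left(-12\right) 289 = -3468$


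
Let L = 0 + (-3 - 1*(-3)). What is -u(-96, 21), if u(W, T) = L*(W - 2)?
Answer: 0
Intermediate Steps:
L = 0 (L = 0 + (-3 + 3) = 0 + 0 = 0)
u(W, T) = 0 (u(W, T) = 0*(W - 2) = 0*(-2 + W) = 0)
-u(-96, 21) = -1*0 = 0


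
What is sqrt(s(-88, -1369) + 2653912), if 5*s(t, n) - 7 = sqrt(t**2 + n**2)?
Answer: sqrt(66347835 + 5*sqrt(1881905))/5 ≈ 1629.2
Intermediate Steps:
s(t, n) = 7/5 + sqrt(n**2 + t**2)/5 (s(t, n) = 7/5 + sqrt(t**2 + n**2)/5 = 7/5 + sqrt(n**2 + t**2)/5)
sqrt(s(-88, -1369) + 2653912) = sqrt((7/5 + sqrt((-1369)**2 + (-88)**2)/5) + 2653912) = sqrt((7/5 + sqrt(1874161 + 7744)/5) + 2653912) = sqrt((7/5 + sqrt(1881905)/5) + 2653912) = sqrt(13269567/5 + sqrt(1881905)/5)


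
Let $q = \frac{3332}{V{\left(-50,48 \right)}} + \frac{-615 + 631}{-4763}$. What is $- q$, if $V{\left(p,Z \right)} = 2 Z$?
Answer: $- \frac{3967195}{114312} \approx -34.705$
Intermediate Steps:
$q = \frac{3967195}{114312}$ ($q = \frac{3332}{2 \cdot 48} + \frac{-615 + 631}{-4763} = \frac{3332}{96} + 16 \left(- \frac{1}{4763}\right) = 3332 \cdot \frac{1}{96} - \frac{16}{4763} = \frac{833}{24} - \frac{16}{4763} = \frac{3967195}{114312} \approx 34.705$)
$- q = \left(-1\right) \frac{3967195}{114312} = - \frac{3967195}{114312}$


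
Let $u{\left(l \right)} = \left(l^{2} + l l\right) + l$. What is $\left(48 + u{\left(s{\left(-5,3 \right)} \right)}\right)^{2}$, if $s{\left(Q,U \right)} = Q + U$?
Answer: $2916$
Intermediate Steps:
$u{\left(l \right)} = l + 2 l^{2}$ ($u{\left(l \right)} = \left(l^{2} + l^{2}\right) + l = 2 l^{2} + l = l + 2 l^{2}$)
$\left(48 + u{\left(s{\left(-5,3 \right)} \right)}\right)^{2} = \left(48 + \left(-5 + 3\right) \left(1 + 2 \left(-5 + 3\right)\right)\right)^{2} = \left(48 - 2 \left(1 + 2 \left(-2\right)\right)\right)^{2} = \left(48 - 2 \left(1 - 4\right)\right)^{2} = \left(48 - -6\right)^{2} = \left(48 + 6\right)^{2} = 54^{2} = 2916$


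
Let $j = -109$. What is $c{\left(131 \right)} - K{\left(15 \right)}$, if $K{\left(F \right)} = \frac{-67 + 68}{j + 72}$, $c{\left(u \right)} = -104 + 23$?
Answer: $- \frac{2996}{37} \approx -80.973$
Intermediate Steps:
$c{\left(u \right)} = -81$
$K{\left(F \right)} = - \frac{1}{37}$ ($K{\left(F \right)} = \frac{-67 + 68}{-109 + 72} = 1 \frac{1}{-37} = 1 \left(- \frac{1}{37}\right) = - \frac{1}{37}$)
$c{\left(131 \right)} - K{\left(15 \right)} = -81 - - \frac{1}{37} = -81 + \frac{1}{37} = - \frac{2996}{37}$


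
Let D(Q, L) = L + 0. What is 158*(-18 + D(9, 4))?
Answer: -2212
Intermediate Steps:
D(Q, L) = L
158*(-18 + D(9, 4)) = 158*(-18 + 4) = 158*(-14) = -2212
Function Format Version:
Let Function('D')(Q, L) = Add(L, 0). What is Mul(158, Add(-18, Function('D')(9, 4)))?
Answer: -2212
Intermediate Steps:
Function('D')(Q, L) = L
Mul(158, Add(-18, Function('D')(9, 4))) = Mul(158, Add(-18, 4)) = Mul(158, -14) = -2212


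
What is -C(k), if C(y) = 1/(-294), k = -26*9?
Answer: 1/294 ≈ 0.0034014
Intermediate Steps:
k = -234
C(y) = -1/294
-C(k) = -1*(-1/294) = 1/294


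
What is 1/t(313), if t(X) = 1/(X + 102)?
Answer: 415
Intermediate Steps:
t(X) = 1/(102 + X)
1/t(313) = 1/(1/(102 + 313)) = 1/(1/415) = 415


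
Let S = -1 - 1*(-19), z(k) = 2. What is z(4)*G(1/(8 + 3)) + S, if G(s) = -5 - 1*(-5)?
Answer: 18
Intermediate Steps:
G(s) = 0 (G(s) = -5 + 5 = 0)
S = 18 (S = -1 + 19 = 18)
z(4)*G(1/(8 + 3)) + S = 2*0 + 18 = 0 + 18 = 18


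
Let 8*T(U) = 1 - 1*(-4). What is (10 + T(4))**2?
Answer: 7225/64 ≈ 112.89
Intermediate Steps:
T(U) = 5/8 (T(U) = (1 - 1*(-4))/8 = (1 + 4)/8 = (1/8)*5 = 5/8)
(10 + T(4))**2 = (10 + 5/8)**2 = (85/8)**2 = 7225/64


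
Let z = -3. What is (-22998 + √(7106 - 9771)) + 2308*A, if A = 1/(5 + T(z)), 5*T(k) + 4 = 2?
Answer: -517414/23 + I*√2665 ≈ -22496.0 + 51.624*I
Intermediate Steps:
T(k) = -⅖ (T(k) = -⅘ + (⅕)*2 = -⅘ + ⅖ = -⅖)
A = 5/23 (A = 1/(5 - ⅖) = 1/(23/5) = 5/23 ≈ 0.21739)
(-22998 + √(7106 - 9771)) + 2308*A = (-22998 + √(7106 - 9771)) + 2308*(5/23) = (-22998 + √(-2665)) + 11540/23 = (-22998 + I*√2665) + 11540/23 = -517414/23 + I*√2665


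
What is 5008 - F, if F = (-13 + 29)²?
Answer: 4752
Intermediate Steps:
F = 256 (F = 16² = 256)
5008 - F = 5008 - 1*256 = 5008 - 256 = 4752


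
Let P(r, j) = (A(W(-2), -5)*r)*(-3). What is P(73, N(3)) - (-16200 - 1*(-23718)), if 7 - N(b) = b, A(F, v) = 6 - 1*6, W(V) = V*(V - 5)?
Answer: -7518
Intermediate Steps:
W(V) = V*(-5 + V)
A(F, v) = 0 (A(F, v) = 6 - 6 = 0)
N(b) = 7 - b
P(r, j) = 0 (P(r, j) = (0*r)*(-3) = 0*(-3) = 0)
P(73, N(3)) - (-16200 - 1*(-23718)) = 0 - (-16200 - 1*(-23718)) = 0 - (-16200 + 23718) = 0 - 1*7518 = 0 - 7518 = -7518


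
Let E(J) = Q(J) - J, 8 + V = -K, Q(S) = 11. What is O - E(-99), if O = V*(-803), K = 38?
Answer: 36828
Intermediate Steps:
V = -46 (V = -8 - 1*38 = -8 - 38 = -46)
E(J) = 11 - J
O = 36938 (O = -46*(-803) = 36938)
O - E(-99) = 36938 - (11 - 1*(-99)) = 36938 - (11 + 99) = 36938 - 1*110 = 36938 - 110 = 36828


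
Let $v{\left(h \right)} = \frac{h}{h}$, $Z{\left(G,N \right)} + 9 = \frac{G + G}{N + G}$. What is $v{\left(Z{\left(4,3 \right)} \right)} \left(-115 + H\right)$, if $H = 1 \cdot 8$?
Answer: $-107$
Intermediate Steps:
$H = 8$
$Z{\left(G,N \right)} = -9 + \frac{2 G}{G + N}$ ($Z{\left(G,N \right)} = -9 + \frac{G + G}{N + G} = -9 + \frac{2 G}{G + N}$)
$v{\left(h \right)} = 1$
$v{\left(Z{\left(4,3 \right)} \right)} \left(-115 + H\right) = 1 \left(-115 + 8\right) = 1 \left(-107\right) = -107$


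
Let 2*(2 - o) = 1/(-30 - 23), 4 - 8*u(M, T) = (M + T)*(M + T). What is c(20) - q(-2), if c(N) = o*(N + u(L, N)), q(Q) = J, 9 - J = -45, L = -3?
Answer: -72417/848 ≈ -85.397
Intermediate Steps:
u(M, T) = 1/2 - (M + T)**2/8 (u(M, T) = 1/2 - (M + T)*(M + T)/8 = 1/2 - (M + T)**2/8)
J = 54 (J = 9 - 1*(-45) = 9 + 45 = 54)
o = 213/106 (o = 2 - 1/(2*(-30 - 23)) = 2 - 1/2/(-53) = 2 - 1/2*(-1/53) = 2 + 1/106 = 213/106 ≈ 2.0094)
q(Q) = 54
c(N) = 213/212 - 213*(-3 + N)**2/848 + 213*N/106 (c(N) = 213*(N + (1/2 - (-3 + N)**2/8))/106 = 213*(1/2 + N - (-3 + N)**2/8)/106 = 213/212 - 213*(-3 + N)**2/848 + 213*N/106)
c(20) - q(-2) = (-1065/848 - 213/848*20**2 + (1491/424)*20) - 1*54 = (-1065/848 - 213/848*400 + 7455/106) - 54 = (-1065/848 - 5325/53 + 7455/106) - 54 = -26625/848 - 54 = -72417/848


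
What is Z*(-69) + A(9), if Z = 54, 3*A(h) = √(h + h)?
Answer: -3726 + √2 ≈ -3724.6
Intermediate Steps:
A(h) = √2*√h/3 (A(h) = √(h + h)/3 = √(2*h)/3 = (√2*√h)/3 = √2*√h/3)
Z*(-69) + A(9) = 54*(-69) + √2*√9/3 = -3726 + (⅓)*√2*3 = -3726 + √2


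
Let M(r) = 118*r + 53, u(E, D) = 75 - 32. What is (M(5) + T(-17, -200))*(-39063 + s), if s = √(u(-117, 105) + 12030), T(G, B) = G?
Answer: -24453438 + 626*√12073 ≈ -2.4385e+7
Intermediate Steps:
u(E, D) = 43
M(r) = 53 + 118*r
s = √12073 (s = √(43 + 12030) = √12073 ≈ 109.88)
(M(5) + T(-17, -200))*(-39063 + s) = ((53 + 118*5) - 17)*(-39063 + √12073) = ((53 + 590) - 17)*(-39063 + √12073) = (643 - 17)*(-39063 + √12073) = 626*(-39063 + √12073) = -24453438 + 626*√12073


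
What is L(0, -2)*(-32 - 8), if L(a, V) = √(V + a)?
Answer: -40*I*√2 ≈ -56.569*I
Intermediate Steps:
L(0, -2)*(-32 - 8) = √(-2 + 0)*(-32 - 8) = √(-2)*(-40) = (I*√2)*(-40) = -40*I*√2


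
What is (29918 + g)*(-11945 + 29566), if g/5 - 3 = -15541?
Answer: -841790412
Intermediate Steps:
g = -77690 (g = 15 + 5*(-15541) = 15 - 77705 = -77690)
(29918 + g)*(-11945 + 29566) = (29918 - 77690)*(-11945 + 29566) = -47772*17621 = -841790412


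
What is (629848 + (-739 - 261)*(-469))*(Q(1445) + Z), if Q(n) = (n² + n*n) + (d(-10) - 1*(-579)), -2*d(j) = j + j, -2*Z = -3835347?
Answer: 6696723102000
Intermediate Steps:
Z = 3835347/2 (Z = -½*(-3835347) = 3835347/2 ≈ 1.9177e+6)
d(j) = -j (d(j) = -(j + j)/2 = -j)
Q(n) = 589 + 2*n² (Q(n) = (n² + n*n) + (-1*(-10) - 1*(-579)) = (n² + n²) + (10 + 579) = 2*n² + 589 = 589 + 2*n²)
(629848 + (-739 - 261)*(-469))*(Q(1445) + Z) = (629848 + (-739 - 261)*(-469))*((589 + 2*1445²) + 3835347/2) = (629848 - 1000*(-469))*((589 + 2*2088025) + 3835347/2) = (629848 + 469000)*((589 + 4176050) + 3835347/2) = 1098848*(4176639 + 3835347/2) = 1098848*(12188625/2) = 6696723102000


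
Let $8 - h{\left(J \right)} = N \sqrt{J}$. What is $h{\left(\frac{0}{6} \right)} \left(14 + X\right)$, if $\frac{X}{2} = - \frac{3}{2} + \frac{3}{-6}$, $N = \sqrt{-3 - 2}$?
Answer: $80$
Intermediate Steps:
$N = i \sqrt{5}$ ($N = \sqrt{-5} = i \sqrt{5} \approx 2.2361 i$)
$X = -4$ ($X = 2 \left(- \frac{3}{2} + \frac{3}{-6}\right) = 2 \left(\left(-3\right) \frac{1}{2} + 3 \left(- \frac{1}{6}\right)\right) = 2 \left(- \frac{3}{2} - \frac{1}{2}\right) = 2 \left(-2\right) = -4$)
$h{\left(J \right)} = 8 - i \sqrt{5} \sqrt{J}$
$h{\left(\frac{0}{6} \right)} \left(14 + X\right) = \left(8 - i \sqrt{5} \sqrt{\frac{0}{6}}\right) \left(14 - 4\right) = \left(8 - i \sqrt{5} \sqrt{0 \cdot \frac{1}{6}}\right) 10 = \left(8 - i \sqrt{5} \sqrt{0}\right) 10 = \left(8 - i \sqrt{5} \cdot 0\right) 10 = \left(8 + 0\right) 10 = 8 \cdot 10 = 80$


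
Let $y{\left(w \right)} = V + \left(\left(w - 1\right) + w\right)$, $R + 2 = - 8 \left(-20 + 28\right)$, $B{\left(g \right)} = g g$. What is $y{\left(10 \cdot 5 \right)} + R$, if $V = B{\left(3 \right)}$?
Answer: $42$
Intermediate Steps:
$B{\left(g \right)} = g^{2}$
$V = 9$ ($V = 3^{2} = 9$)
$R = -66$ ($R = -2 - 8 \left(-20 + 28\right) = -2 - 64 = -66$)
$y{\left(w \right)} = 8 + 2 w$ ($y{\left(w \right)} = 9 + \left(\left(w - 1\right) + w\right) = 9 + \left(\left(-1 + w\right) + w\right) = 9 + \left(-1 + 2 w\right) = 8 + 2 w$)
$y{\left(10 \cdot 5 \right)} + R = \left(8 + 2 \cdot 10 \cdot 5\right) - 66 = \left(8 + 2 \cdot 50\right) - 66 = \left(8 + 100\right) - 66 = 108 - 66 = 42$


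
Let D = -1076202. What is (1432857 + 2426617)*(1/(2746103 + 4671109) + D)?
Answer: -15403968114392129551/3708606 ≈ -4.1536e+12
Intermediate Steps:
(1432857 + 2426617)*(1/(2746103 + 4671109) + D) = (1432857 + 2426617)*(1/(2746103 + 4671109) - 1076202) = 3859474*(1/7417212 - 1076202) = 3859474*(-7982418388823/7417212) = -15403968114392129551/3708606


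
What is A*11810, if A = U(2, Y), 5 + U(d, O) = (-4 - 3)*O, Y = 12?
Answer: -1051090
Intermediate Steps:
U(d, O) = -5 - 7*O (U(d, O) = -5 + (-4 - 3)*O = -5 - 7*O)
A = -89 (A = -5 - 7*12 = -5 - 84 = -89)
A*11810 = -89*11810 = -1051090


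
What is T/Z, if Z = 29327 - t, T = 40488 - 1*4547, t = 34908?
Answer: -35941/5581 ≈ -6.4399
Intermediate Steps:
T = 35941 (T = 40488 - 4547 = 35941)
Z = -5581 (Z = 29327 - 1*34908 = 29327 - 34908 = -5581)
T/Z = 35941/(-5581) = 35941*(-1/5581) = -35941/5581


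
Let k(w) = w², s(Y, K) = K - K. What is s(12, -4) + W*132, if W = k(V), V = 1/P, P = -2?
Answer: 33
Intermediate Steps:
s(Y, K) = 0
V = -½ (V = 1/(-2) = -½ ≈ -0.50000)
W = ¼ (W = (-½)² = ¼ ≈ 0.25000)
s(12, -4) + W*132 = 0 + (¼)*132 = 0 + 33 = 33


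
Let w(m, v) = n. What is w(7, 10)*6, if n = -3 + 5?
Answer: 12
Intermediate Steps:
n = 2
w(m, v) = 2
w(7, 10)*6 = 2*6 = 12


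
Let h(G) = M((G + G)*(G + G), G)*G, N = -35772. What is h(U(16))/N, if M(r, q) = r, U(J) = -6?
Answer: 72/2981 ≈ 0.024153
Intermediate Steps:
h(G) = 4*G**3 (h(G) = ((G + G)*(G + G))*G = ((2*G)*(2*G))*G = (4*G**2)*G = 4*G**3)
h(U(16))/N = (4*(-6)**3)/(-35772) = (4*(-216))*(-1/35772) = -864*(-1/35772) = 72/2981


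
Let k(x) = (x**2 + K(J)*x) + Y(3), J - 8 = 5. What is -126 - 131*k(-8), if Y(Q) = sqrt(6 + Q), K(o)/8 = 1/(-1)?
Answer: -17287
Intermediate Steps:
J = 13 (J = 8 + 5 = 13)
K(o) = -8 (K(o) = 8/(-1) = 8*(-1) = -8)
k(x) = 3 + x**2 - 8*x (k(x) = (x**2 - 8*x) + sqrt(6 + 3) = (x**2 - 8*x) + sqrt(9) = (x**2 - 8*x) + 3 = 3 + x**2 - 8*x)
-126 - 131*k(-8) = -126 - 131*(3 + (-8)**2 - 8*(-8)) = -126 - 131*(3 + 64 + 64) = -126 - 131*131 = -126 - 17161 = -17287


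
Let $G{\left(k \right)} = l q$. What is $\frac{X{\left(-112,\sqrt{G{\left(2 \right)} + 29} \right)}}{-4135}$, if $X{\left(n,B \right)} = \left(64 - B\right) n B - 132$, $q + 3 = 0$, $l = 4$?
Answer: $- \frac{1772}{4135} + \frac{7168 \sqrt{17}}{4135} \approx 6.7188$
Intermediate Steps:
$q = -3$ ($q = -3 + 0 = -3$)
$G{\left(k \right)} = -12$ ($G{\left(k \right)} = 4 \left(-3\right) = -12$)
$X{\left(n,B \right)} = -132 + B n \left(64 - B\right)$ ($X{\left(n,B \right)} = n \left(64 - B\right) B - 132 = B n \left(64 - B\right) - 132 = -132 + B n \left(64 - B\right)$)
$\frac{X{\left(-112,\sqrt{G{\left(2 \right)} + 29} \right)}}{-4135} = \frac{-132 - - 112 \left(\sqrt{-12 + 29}\right)^{2} + 64 \sqrt{-12 + 29} \left(-112\right)}{-4135} = \left(-132 - - 112 \left(\sqrt{17}\right)^{2} + 64 \sqrt{17} \left(-112\right)\right) \left(- \frac{1}{4135}\right) = \left(-132 - \left(-112\right) 17 - 7168 \sqrt{17}\right) \left(- \frac{1}{4135}\right) = \left(-132 + 1904 - 7168 \sqrt{17}\right) \left(- \frac{1}{4135}\right) = \left(1772 - 7168 \sqrt{17}\right) \left(- \frac{1}{4135}\right) = - \frac{1772}{4135} + \frac{7168 \sqrt{17}}{4135}$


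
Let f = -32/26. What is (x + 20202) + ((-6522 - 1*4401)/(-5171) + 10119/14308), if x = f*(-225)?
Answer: 19699886626197/961826684 ≈ 20482.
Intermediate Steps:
f = -16/13 (f = -32*1/26 = -16/13 ≈ -1.2308)
x = 3600/13 (x = -16/13*(-225) = 3600/13 ≈ 276.92)
(x + 20202) + ((-6522 - 1*4401)/(-5171) + 10119/14308) = (3600/13 + 20202) + ((-6522 - 1*4401)/(-5171) + 10119/14308) = 266226/13 + ((-6522 - 4401)*(-1/5171) + 10119*(1/14308)) = 266226/13 + (-10923*(-1/5171) + 10119/14308) = 266226/13 + (10923/5171 + 10119/14308) = 266226/13 + 208611633/73986668 = 19699886626197/961826684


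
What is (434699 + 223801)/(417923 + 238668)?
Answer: 658500/656591 ≈ 1.0029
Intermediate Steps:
(434699 + 223801)/(417923 + 238668) = 658500/656591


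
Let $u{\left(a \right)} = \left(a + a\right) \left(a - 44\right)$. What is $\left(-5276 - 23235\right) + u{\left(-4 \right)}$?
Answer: $-28127$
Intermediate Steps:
$u{\left(a \right)} = 2 a \left(-44 + a\right)$
$\left(-5276 - 23235\right) + u{\left(-4 \right)} = \left(-5276 - 23235\right) + 2 \left(-4\right) \left(-44 - 4\right) = \left(-5276 - 23235\right) + 2 \left(-4\right) \left(-48\right) = -28511 + 384 = -28127$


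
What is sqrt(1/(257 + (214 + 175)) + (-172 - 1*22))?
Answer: I*sqrt(80958658)/646 ≈ 13.928*I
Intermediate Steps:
sqrt(1/(257 + (214 + 175)) + (-172 - 1*22)) = sqrt(1/(257 + 389) + (-172 - 22)) = sqrt(1/646 - 194) = sqrt(-125323/646) = I*sqrt(80958658)/646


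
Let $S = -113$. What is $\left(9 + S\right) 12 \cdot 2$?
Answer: $-2496$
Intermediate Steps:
$\left(9 + S\right) 12 \cdot 2 = \left(9 - 113\right) 12 \cdot 2 = \left(-104\right) 24 = -2496$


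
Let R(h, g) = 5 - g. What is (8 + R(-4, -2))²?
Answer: 225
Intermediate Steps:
(8 + R(-4, -2))² = (8 + (5 - 1*(-2)))² = (8 + (5 + 2))² = (8 + 7)² = 15² = 225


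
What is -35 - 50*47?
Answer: -2385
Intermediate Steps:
-35 - 50*47 = -35 - 2350 = -2385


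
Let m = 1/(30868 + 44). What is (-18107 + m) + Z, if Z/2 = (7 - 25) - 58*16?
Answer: -618209087/30912 ≈ -19999.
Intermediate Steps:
m = 1/30912 ≈ 3.2350e-5
Z = -1892 (Z = 2*((7 - 25) - 58*16) = 2*(-18 - 928) = 2*(-946) = -1892)
(-18107 + m) + Z = (-18107 + 1/30912) - 1892 = -559723583/30912 - 1892 = -618209087/30912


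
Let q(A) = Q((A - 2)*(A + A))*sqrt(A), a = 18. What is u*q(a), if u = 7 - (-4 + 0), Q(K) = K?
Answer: 19008*sqrt(2) ≈ 26881.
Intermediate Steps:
q(A) = 2*A**(3/2)*(-2 + A) (q(A) = ((A - 2)*(A + A))*sqrt(A) = ((-2 + A)*(2*A))*sqrt(A) = (2*A*(-2 + A))*sqrt(A) = 2*A**(3/2)*(-2 + A))
u = 11 (u = 7 - 1*(-4) = 7 + 4 = 11)
u*q(a) = 11*(2*18**(3/2)*(-2 + 18)) = 11*(2*(54*sqrt(2))*16) = 11*(1728*sqrt(2)) = 19008*sqrt(2)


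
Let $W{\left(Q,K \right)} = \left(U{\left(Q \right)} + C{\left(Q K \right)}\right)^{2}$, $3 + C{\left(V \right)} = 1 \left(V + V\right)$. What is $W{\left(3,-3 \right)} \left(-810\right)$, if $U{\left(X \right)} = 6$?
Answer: $-182250$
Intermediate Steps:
$C{\left(V \right)} = -3 + 2 V$ ($C{\left(V \right)} = -3 + 1 \left(V + V\right) = -3 + 1 \cdot 2 V = -3 + 2 V$)
$W{\left(Q,K \right)} = \left(3 + 2 K Q\right)^{2}$ ($W{\left(Q,K \right)} = \left(6 + \left(-3 + 2 Q K\right)\right)^{2} = \left(6 + \left(-3 + 2 K Q\right)\right)^{2} = \left(3 + 2 K Q\right)^{2}$)
$W{\left(3,-3 \right)} \left(-810\right) = \left(3 + 2 \left(-3\right) 3\right)^{2} \left(-810\right) = \left(3 - 18\right)^{2} \left(-810\right) = \left(-15\right)^{2} \left(-810\right) = 225 \left(-810\right) = -182250$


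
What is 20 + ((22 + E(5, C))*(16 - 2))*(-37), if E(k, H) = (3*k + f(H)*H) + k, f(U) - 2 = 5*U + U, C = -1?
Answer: -23808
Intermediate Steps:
f(U) = 2 + 6*U (f(U) = 2 + (5*U + U) = 2 + 6*U)
E(k, H) = 4*k + H*(2 + 6*H) (E(k, H) = (3*k + (2 + 6*H)*H) + k = (3*k + H*(2 + 6*H)) + k = 4*k + H*(2 + 6*H))
20 + ((22 + E(5, C))*(16 - 2))*(-37) = 20 + ((22 + (4*5 + 2*(-1)*(1 + 3*(-1))))*(16 - 2))*(-37) = 20 + ((22 + (20 + 2*(-1)*(1 - 3)))*14)*(-37) = 20 + ((22 + (20 + 2*(-1)*(-2)))*14)*(-37) = 20 + ((22 + (20 + 4))*14)*(-37) = 20 + ((22 + 24)*14)*(-37) = 20 + (46*14)*(-37) = 20 + 644*(-37) = 20 - 23828 = -23808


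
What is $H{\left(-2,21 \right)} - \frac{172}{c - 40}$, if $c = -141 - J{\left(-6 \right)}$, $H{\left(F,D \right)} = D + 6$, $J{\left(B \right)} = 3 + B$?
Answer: $\frac{2489}{89} \approx 27.966$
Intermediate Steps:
$H{\left(F,D \right)} = 6 + D$
$c = -138$ ($c = -141 - \left(3 - 6\right) = -141 - -3 = -141 + 3 = -138$)
$H{\left(-2,21 \right)} - \frac{172}{c - 40} = \left(6 + 21\right) - \frac{172}{-138 - 40} = 27 - \frac{172}{-178} = 27 - - \frac{86}{89} = 27 + \frac{86}{89} = \frac{2489}{89}$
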